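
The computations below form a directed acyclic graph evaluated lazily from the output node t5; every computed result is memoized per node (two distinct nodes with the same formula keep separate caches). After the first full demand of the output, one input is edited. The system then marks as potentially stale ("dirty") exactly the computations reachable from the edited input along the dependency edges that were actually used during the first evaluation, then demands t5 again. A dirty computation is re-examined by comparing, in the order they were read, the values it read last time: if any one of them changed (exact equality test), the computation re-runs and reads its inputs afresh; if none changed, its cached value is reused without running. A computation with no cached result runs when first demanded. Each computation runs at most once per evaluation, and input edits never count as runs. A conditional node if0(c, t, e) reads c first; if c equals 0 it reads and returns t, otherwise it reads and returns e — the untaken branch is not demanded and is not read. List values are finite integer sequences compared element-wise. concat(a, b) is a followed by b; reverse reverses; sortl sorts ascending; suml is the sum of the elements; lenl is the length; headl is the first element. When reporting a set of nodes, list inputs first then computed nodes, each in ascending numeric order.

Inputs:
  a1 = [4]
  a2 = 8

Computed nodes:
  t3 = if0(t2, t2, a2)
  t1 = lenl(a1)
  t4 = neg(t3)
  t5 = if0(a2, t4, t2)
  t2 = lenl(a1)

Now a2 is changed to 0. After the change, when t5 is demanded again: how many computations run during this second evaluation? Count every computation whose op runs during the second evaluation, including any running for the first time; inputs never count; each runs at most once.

3 computations run: t3, t4, t5.
Note the branch switch — t3, t4 had no cache and run now for the first time.

First demand of the output computes:
  t2 = lenl([4]) = 1
  t5 = if0(a2=8 -> else branch t2) = 1

After the edit, cleaning proceeds:
  t3: had never run; runs now, result 0.
  t4: had never run; runs now, result 0.
  t5: a read changed (a2 8->0) — executes, giving 0.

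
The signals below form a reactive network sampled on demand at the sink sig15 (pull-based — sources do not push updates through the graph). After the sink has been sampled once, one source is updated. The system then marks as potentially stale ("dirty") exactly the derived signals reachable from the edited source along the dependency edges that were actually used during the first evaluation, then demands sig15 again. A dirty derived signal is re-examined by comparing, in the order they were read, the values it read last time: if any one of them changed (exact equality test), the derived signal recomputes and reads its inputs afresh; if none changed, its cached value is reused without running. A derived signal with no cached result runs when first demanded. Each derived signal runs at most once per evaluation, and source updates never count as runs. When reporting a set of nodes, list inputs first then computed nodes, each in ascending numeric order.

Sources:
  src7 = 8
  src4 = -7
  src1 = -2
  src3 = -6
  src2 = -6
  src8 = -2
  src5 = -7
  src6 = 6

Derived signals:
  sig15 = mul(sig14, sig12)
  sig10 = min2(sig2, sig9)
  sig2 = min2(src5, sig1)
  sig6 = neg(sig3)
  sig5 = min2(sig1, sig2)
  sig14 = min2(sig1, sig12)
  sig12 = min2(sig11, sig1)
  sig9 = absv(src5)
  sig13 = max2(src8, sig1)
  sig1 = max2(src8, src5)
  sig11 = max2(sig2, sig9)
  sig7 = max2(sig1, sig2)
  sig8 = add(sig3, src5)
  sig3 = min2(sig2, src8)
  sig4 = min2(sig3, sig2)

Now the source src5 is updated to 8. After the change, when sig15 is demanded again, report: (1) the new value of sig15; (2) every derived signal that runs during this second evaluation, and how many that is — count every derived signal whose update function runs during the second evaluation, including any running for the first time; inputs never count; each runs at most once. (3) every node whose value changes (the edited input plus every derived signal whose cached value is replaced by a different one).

sig15 now evaluates to 64.
Run set: sig1, sig2, sig9, sig11, sig12, sig14, sig15 (7 run).
Changed values: src5, sig1, sig2, sig9, sig11, sig12, sig14, sig15.

Initial pass — values computed on the first demand:
  sig1 = max2(-2, -7) = -2
  sig2 = min2(-7, -2) = -7
  sig9 = absv(-7) = 7
  sig11 = max2(-7, 7) = 7
  sig12 = min2(7, -2) = -2
  sig14 = min2(-2, -2) = -2
  sig15 = mul(-2, -2) = 4

Second demand — change propagation:
  sig1: re-runs because src5 -7->8; new result 8.
  sig2: re-runs because src5 -7->8; sig1 -2->8; new result 8.
  sig9: re-runs because src5 -7->8; new result 8.
  sig11: re-runs because sig2 -7->8; sig9 7->8; new result 8.
  sig12: re-runs because sig11 7->8; sig1 -2->8; new result 8.
  sig14: re-runs because sig1 -2->8; sig12 -2->8; new result 8.
  sig15: re-runs because sig14 -2->8; sig12 -2->8; new result 64.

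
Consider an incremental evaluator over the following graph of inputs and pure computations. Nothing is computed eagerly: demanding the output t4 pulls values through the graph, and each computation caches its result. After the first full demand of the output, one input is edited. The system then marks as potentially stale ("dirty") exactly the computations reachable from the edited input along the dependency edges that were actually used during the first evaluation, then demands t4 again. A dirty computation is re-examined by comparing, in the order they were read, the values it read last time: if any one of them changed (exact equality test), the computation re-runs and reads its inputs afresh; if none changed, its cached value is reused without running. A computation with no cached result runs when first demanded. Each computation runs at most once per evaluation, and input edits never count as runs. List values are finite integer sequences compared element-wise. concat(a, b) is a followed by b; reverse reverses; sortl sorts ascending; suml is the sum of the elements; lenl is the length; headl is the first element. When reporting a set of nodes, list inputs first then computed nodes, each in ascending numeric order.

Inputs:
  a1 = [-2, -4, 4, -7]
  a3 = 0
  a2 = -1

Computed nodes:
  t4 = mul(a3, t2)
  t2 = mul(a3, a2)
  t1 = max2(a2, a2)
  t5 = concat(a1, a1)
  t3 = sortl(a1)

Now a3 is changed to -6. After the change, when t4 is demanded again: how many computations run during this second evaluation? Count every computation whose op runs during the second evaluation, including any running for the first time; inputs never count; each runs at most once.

Initial pass — values computed on the first demand:
  t2 = mul(0, -1) = 0
  t4 = mul(0, 0) = 0

Second demand — change propagation:
  t2: re-runs because a3 0->-6; new result 6.
  t4: re-runs because a3 0->-6; t2 0->6; new result -36.

Run set: t2, t4 (2 run).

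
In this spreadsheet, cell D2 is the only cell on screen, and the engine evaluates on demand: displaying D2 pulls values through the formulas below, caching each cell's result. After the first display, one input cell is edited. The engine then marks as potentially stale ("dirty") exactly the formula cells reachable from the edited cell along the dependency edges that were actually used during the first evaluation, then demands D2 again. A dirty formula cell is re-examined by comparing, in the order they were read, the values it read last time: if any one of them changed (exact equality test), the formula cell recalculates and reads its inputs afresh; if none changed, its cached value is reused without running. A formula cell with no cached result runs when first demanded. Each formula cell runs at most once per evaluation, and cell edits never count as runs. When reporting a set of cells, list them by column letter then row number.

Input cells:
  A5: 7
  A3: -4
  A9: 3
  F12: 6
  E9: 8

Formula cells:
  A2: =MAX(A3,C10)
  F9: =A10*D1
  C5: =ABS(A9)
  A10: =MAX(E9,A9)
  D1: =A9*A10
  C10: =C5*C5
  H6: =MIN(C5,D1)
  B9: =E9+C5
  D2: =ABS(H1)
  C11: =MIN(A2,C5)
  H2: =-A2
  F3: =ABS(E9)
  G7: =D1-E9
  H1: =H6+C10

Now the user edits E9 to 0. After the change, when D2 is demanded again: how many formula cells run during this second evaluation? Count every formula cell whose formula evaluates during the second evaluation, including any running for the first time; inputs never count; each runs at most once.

Initial pass — values computed on the first demand:
  A10 = MAX(8, 3) = 8
  C5 = ABS(3) = 3
  C10 = 3 * 3 = 9
  D1 = 3 * 8 = 24
  H6 = MIN(3, 24) = 3
  H1 = 3 + 9 = 12
  D2 = ABS(12) = 12

Second demand — change propagation:
  A10: re-runs because E9 8->0; new result 3.
  D1: re-runs because A10 8->3; new result 9.
  H6: re-runs because D1 24->9; new result 3 (unchanged).
  H1: re-examined; everything it read last time is the same (H6 unchanged, C10 unchanged) — cache 12 kept, no run.
  D2: re-examined; everything it read last time is the same (H1 unchanged) — cache 12 kept, no run.

The important point: H6 recomputes to an identical value, and the output ends up unchanged.

Run set: A10, D1, H6 (3 run).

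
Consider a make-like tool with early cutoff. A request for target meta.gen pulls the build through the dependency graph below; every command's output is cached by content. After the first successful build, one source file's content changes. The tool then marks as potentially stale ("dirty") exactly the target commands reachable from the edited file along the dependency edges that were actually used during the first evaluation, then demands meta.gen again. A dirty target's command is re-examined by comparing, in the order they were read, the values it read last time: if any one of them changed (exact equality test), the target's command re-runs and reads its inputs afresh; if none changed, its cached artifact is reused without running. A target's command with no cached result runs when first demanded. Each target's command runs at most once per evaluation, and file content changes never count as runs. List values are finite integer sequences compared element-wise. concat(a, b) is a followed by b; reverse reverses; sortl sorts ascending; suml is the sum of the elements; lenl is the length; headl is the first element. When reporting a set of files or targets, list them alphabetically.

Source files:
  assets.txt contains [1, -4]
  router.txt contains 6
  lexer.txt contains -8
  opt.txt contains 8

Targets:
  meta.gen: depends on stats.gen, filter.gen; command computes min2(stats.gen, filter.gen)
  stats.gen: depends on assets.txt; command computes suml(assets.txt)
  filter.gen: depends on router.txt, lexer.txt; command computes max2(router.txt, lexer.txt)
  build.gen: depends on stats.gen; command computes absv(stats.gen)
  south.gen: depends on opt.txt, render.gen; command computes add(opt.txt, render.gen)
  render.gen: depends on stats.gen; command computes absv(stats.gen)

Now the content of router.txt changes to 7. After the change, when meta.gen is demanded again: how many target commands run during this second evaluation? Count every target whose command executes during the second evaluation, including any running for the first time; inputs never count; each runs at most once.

2 target commands run: filter.gen, meta.gen.

First demand of the output computes:
  filter.gen = max2(6, -8) = 6
  stats.gen = suml([1, -4]) = -3
  meta.gen = min2(-3, 6) = -3

After the edit, cleaning proceeds:
  filter.gen: a read changed (router.txt 6->7) — executes, giving 7.
  meta.gen: a read changed (filter.gen 6->7) — executes, giving -3 — identical to its old value.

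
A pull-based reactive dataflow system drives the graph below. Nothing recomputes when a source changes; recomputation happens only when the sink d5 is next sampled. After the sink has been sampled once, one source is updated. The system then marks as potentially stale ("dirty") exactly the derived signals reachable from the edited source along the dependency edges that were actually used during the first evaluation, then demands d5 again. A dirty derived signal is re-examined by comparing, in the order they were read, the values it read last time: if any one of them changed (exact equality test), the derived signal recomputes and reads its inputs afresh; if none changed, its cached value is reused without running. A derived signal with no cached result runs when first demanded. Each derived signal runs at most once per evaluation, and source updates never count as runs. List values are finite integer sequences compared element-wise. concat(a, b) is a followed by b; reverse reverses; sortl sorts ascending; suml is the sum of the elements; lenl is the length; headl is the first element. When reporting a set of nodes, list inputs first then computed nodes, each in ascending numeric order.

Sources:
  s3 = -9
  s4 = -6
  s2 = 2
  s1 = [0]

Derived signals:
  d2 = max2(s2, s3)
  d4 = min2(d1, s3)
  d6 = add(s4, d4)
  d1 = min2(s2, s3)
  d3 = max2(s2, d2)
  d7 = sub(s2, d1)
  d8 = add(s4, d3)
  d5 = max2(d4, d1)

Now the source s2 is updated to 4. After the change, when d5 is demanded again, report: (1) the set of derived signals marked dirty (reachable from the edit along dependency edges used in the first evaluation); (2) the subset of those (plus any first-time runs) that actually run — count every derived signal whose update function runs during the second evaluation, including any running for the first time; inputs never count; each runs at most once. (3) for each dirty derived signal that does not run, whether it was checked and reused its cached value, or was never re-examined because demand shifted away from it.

Marked dirty: d1, d4, d5.
Derived signals that run: d1 — 1 in total.
Checked but reused from cache: d4, d5.
Key observation: the change is absorbed at d1 — it re-runs but produces the same value, and the output's value is unchanged.

First evaluation (everything demanded from the output):
  d1 = min2(2, -9) = -9
  d4 = min2(-9, -9) = -9
  d5 = max2(-9, -9) = -9

Propagation after the edit:
  d1: runs — s2 2->4; result -9 (same value as before).
  d4: checked — values it read are unchanged (d1 unchanged, s3 unchanged); reused cached -9 without running.
  d5: checked — values it read are unchanged (d4 unchanged, d1 unchanged); reused cached -9 without running.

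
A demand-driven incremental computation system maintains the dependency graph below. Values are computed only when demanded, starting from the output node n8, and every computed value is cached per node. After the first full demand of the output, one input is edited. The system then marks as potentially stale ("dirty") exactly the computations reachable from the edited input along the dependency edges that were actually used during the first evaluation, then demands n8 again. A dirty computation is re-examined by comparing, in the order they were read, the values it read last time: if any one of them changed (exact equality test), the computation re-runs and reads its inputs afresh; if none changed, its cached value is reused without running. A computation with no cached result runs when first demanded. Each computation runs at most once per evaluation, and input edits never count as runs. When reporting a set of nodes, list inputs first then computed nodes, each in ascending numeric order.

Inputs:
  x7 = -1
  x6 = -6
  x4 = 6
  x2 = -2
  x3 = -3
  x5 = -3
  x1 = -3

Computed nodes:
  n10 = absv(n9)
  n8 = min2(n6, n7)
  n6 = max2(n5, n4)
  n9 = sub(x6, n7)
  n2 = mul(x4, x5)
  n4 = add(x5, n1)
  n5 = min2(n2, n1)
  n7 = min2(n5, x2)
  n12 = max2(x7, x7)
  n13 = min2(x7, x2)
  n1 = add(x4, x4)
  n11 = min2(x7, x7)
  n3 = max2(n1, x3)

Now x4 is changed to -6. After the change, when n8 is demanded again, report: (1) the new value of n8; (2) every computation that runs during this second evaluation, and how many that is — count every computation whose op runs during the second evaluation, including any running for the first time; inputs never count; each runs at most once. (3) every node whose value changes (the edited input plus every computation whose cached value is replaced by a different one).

First evaluation (everything demanded from the output):
  n1 = add(6, 6) = 12
  n2 = mul(6, -3) = -18
  n4 = add(-3, 12) = 9
  n5 = min2(-18, 12) = -18
  n6 = max2(-18, 9) = 9
  n7 = min2(-18, -2) = -18
  n8 = min2(9, -18) = -18

Propagation after the edit:
  n1: runs — x4 6->-6; x4 6->-6; result -12.
  n2: runs — x4 6->-6; result 18.
  n4: runs — n1 12->-12; result -15.
  n5: runs — n2 -18->18; n1 12->-12; result -12.
  n6: runs — n5 -18->-12; n4 9->-15; result -12.
  n7: runs — n5 -18->-12; result -12.
  n8: runs — n6 9->-12; n7 -18->-12; result -12.

New value of n8: -12.
Computations that run: n1, n2, n4, n5, n6, n7, n8 — 7 in total.
Values that change: x4, n1, n2, n4, n5, n6, n7, n8.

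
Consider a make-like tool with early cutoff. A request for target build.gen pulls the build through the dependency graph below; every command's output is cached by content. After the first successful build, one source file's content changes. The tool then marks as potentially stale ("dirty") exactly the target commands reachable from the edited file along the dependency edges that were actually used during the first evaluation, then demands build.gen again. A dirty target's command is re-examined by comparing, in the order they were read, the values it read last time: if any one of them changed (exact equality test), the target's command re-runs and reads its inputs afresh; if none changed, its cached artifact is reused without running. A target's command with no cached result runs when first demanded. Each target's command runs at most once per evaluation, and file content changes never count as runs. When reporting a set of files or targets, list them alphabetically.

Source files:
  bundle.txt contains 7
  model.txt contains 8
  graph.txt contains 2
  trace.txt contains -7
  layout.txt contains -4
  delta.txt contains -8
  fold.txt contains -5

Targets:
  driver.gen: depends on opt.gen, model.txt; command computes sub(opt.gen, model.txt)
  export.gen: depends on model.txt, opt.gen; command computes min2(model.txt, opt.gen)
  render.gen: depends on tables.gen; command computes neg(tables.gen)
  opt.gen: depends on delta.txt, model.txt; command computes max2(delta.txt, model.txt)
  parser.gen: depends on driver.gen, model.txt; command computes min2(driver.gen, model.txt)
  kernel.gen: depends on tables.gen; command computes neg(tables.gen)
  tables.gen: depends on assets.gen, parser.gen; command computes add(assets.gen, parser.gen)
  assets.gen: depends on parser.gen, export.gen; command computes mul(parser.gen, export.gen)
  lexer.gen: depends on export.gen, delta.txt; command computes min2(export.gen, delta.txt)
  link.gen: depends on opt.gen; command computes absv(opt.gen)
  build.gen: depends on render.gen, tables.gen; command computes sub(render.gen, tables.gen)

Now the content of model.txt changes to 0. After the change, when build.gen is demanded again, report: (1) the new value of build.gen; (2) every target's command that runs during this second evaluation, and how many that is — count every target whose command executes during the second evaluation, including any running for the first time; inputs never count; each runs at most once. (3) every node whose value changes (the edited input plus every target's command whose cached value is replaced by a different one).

Demanding build.gen again yields 0.
5 target commands run: assets.gen, driver.gen, export.gen, opt.gen, parser.gen.
The nodes whose values change: export.gen, model.txt, opt.gen.
Note where the cutoff bites: tables.gen is checked, finds nothing changed, and keeps its cache.

First demand of the output computes:
  opt.gen = max2(-8, 8) = 8
  driver.gen = sub(8, 8) = 0
  export.gen = min2(8, 8) = 8
  parser.gen = min2(0, 8) = 0
  assets.gen = mul(0, 8) = 0
  tables.gen = add(0, 0) = 0
  render.gen = neg(0) = 0
  build.gen = sub(0, 0) = 0

After the edit, cleaning proceeds:
  opt.gen: a read changed (model.txt 8->0) — executes, giving 0.
  driver.gen: a read changed (opt.gen 8->0; model.txt 8->0) — executes, giving 0 — identical to its old value.
  export.gen: a read changed (model.txt 8->0; opt.gen 8->0) — executes, giving 0.
  parser.gen: a read changed (model.txt 8->0) — executes, giving 0 — identical to its old value.
  assets.gen: a read changed (export.gen 8->0) — executes, giving 0 — identical to its old value.
  tables.gen: dirty, but its reads are unchanged (assets.gen unchanged, parser.gen unchanged); cached 0 stands.
  render.gen: dirty, but its reads are unchanged (tables.gen unchanged); cached 0 stands.
  build.gen: dirty, but its reads are unchanged (render.gen unchanged, tables.gen unchanged); cached 0 stands.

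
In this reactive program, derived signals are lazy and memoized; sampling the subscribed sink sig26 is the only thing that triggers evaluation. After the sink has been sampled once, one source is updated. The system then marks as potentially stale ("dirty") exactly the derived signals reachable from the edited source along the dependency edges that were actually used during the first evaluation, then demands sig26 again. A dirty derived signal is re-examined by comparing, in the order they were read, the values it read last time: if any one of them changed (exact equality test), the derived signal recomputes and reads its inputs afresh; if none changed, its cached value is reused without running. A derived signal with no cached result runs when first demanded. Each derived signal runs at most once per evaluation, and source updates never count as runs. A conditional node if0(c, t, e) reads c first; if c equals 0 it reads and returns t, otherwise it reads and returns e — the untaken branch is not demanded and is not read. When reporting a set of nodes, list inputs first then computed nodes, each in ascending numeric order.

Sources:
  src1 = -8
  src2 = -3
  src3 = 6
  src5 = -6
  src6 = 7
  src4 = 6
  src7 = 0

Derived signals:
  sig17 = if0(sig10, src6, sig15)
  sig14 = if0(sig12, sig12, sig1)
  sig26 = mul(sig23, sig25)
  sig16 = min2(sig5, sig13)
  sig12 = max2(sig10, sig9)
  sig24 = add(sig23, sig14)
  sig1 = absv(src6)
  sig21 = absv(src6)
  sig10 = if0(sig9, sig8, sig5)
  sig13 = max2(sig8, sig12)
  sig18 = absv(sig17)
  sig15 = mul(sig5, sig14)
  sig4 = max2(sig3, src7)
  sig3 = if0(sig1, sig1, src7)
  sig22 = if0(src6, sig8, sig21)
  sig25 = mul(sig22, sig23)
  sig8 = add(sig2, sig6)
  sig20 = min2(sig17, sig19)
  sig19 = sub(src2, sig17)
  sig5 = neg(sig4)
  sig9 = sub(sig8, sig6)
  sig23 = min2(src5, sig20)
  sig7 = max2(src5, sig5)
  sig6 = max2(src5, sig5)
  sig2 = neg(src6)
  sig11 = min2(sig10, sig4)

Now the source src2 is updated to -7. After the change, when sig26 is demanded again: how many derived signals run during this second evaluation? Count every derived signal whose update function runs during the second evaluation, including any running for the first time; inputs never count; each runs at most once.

5 derived signals run: sig19, sig20, sig23, sig25, sig26.

First demand of the output computes:
  sig1 = absv(7) = 7
  sig2 = neg(7) = -7
  sig3 = if0(sig1=7 -> else branch src7) = 0
  sig4 = max2(0, 0) = 0
  sig5 = neg(0) = 0
  sig6 = max2(-6, 0) = 0
  sig8 = add(-7, 0) = -7
  sig9 = sub(-7, 0) = -7
  sig10 = if0(sig9=-7 -> else branch sig5) = 0
  sig17 = if0(sig10=0 -> then branch src6) = 7
  sig19 = sub(-3, 7) = -10
  sig20 = min2(7, -10) = -10
  sig21 = absv(7) = 7
  sig22 = if0(src6=7 -> else branch sig21) = 7
  sig23 = min2(-6, -10) = -10
  sig25 = mul(7, -10) = -70
  sig26 = mul(-10, -70) = 700

After the edit, cleaning proceeds:
  sig19: a read changed (src2 -3->-7) — executes, giving -14.
  sig20: a read changed (sig19 -10->-14) — executes, giving -14.
  sig23: a read changed (sig20 -10->-14) — executes, giving -14.
  sig25: a read changed (sig23 -10->-14) — executes, giving -98.
  sig26: a read changed (sig23 -10->-14; sig25 -70->-98) — executes, giving 1372.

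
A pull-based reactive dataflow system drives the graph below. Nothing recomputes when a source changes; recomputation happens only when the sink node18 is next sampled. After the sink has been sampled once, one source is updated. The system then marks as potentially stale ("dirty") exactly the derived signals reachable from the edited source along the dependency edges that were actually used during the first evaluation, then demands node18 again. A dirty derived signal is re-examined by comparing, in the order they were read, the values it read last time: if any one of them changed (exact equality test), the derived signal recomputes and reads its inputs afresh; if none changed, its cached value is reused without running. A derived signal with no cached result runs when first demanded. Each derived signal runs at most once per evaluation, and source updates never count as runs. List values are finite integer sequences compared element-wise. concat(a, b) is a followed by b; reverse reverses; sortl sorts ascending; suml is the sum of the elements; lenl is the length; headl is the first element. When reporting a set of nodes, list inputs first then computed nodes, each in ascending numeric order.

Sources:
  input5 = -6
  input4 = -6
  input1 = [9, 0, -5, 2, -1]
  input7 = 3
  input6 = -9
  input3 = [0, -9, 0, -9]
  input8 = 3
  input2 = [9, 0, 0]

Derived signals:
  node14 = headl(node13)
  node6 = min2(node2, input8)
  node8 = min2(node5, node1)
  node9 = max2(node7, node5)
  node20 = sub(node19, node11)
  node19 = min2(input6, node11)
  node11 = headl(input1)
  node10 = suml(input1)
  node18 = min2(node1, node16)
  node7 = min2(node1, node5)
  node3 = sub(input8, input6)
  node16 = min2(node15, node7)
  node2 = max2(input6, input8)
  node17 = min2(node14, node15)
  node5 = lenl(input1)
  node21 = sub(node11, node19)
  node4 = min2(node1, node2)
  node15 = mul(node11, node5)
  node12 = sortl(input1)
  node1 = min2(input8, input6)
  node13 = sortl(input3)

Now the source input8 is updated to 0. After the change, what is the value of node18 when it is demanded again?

First evaluation (everything demanded from the output):
  node1 = min2(3, -9) = -9
  node5 = lenl([9, 0, -5, 2, -1]) = 5
  node7 = min2(-9, 5) = -9
  node11 = headl([9, 0, -5, 2, -1]) = 9
  node15 = mul(9, 5) = 45
  node16 = min2(45, -9) = -9
  node18 = min2(-9, -9) = -9

Propagation after the edit:
  node1: runs — input8 3->0; result -9 (same value as before).
  node7: checked — values it read are unchanged (node1 unchanged, node5 unchanged); reused cached -9 without running.
  node16: checked — values it read are unchanged (node15 unchanged, node7 unchanged); reused cached -9 without running.
  node18: checked — values it read are unchanged (node1 unchanged, node16 unchanged); reused cached -9 without running.

Key observation: the change is absorbed at node1 — it re-runs but produces the same value, and the output's value is unchanged.

New value of node18: -9.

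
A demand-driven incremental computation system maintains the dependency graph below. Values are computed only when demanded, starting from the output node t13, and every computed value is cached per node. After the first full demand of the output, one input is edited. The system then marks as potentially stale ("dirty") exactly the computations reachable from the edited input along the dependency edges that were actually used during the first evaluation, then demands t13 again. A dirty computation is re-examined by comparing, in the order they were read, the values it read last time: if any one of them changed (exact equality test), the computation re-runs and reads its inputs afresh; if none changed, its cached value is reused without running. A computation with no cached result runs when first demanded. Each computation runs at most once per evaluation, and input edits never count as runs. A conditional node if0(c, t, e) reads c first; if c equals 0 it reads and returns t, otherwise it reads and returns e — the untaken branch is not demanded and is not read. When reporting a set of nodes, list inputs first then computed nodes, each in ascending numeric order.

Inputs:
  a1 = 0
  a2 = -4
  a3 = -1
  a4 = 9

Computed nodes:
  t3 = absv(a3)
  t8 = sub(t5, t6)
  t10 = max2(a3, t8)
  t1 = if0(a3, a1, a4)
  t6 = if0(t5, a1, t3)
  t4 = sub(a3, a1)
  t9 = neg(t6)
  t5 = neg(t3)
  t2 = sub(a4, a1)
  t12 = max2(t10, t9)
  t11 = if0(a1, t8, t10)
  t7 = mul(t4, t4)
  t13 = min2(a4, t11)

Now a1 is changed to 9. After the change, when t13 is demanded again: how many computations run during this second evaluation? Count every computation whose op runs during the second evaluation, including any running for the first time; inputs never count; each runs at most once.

Computations that run: t10, t11, t13 — 3 in total.
Key observation: a condition flipped, so demand reaches new nodes — t10 runs for the first time.

First evaluation (everything demanded from the output):
  t3 = absv(-1) = 1
  t5 = neg(1) = -1
  t6 = if0(t5=-1 -> else branch t3) = 1
  t8 = sub(-1, 1) = -2
  t11 = if0(a1=0 -> then branch t8) = -2
  t13 = min2(9, -2) = -2

Propagation after the edit:
  t10: demanded for the first time — runs, produces -1.
  t11: runs — a1 0->9; result -1.
  t13: runs — t11 -2->-1; result -1.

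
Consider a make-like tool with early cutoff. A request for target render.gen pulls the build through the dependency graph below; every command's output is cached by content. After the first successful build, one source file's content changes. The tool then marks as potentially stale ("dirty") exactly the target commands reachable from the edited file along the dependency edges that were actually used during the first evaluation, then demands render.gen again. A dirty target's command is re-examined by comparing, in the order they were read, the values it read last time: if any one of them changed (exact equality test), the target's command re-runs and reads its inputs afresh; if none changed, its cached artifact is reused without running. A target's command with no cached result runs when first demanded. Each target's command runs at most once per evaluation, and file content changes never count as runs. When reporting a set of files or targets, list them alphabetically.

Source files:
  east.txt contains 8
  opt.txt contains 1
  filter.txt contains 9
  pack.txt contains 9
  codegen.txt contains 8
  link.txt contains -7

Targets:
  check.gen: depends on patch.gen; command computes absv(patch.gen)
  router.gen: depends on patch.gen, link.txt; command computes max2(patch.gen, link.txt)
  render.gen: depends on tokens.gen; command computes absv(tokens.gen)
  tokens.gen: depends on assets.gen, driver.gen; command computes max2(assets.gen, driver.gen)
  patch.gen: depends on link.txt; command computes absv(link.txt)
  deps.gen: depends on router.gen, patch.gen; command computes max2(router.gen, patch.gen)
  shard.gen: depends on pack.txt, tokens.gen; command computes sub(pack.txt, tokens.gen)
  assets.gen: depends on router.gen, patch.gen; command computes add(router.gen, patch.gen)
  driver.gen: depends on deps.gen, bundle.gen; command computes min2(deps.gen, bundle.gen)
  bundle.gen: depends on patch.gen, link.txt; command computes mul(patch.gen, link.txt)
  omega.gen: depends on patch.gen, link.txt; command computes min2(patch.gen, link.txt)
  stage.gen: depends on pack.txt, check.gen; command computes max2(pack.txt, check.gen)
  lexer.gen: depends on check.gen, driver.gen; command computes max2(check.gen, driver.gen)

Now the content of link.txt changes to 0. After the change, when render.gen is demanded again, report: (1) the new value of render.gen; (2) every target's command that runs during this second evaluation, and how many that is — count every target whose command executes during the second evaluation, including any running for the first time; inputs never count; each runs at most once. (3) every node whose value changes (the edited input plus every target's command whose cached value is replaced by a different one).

First demand of the output computes:
  patch.gen = absv(-7) = 7
  bundle.gen = mul(7, -7) = -49
  router.gen = max2(7, -7) = 7
  assets.gen = add(7, 7) = 14
  deps.gen = max2(7, 7) = 7
  driver.gen = min2(7, -49) = -49
  tokens.gen = max2(14, -49) = 14
  render.gen = absv(14) = 14

After the edit, cleaning proceeds:
  patch.gen: a read changed (link.txt -7->0) — executes, giving 0.
  bundle.gen: a read changed (patch.gen 7->0; link.txt -7->0) — executes, giving 0.
  router.gen: a read changed (patch.gen 7->0; link.txt -7->0) — executes, giving 0.
  assets.gen: a read changed (router.gen 7->0; patch.gen 7->0) — executes, giving 0.
  deps.gen: a read changed (router.gen 7->0; patch.gen 7->0) — executes, giving 0.
  driver.gen: a read changed (deps.gen 7->0; bundle.gen -49->0) — executes, giving 0.
  tokens.gen: a read changed (assets.gen 14->0; driver.gen -49->0) — executes, giving 0.
  render.gen: a read changed (tokens.gen 14->0) — executes, giving 0.

Demanding render.gen again yields 0.
8 target commands run: assets.gen, bundle.gen, deps.gen, driver.gen, patch.gen, render.gen, router.gen, tokens.gen.
The nodes whose values change: assets.gen, bundle.gen, deps.gen, driver.gen, link.txt, patch.gen, render.gen, router.gen, tokens.gen.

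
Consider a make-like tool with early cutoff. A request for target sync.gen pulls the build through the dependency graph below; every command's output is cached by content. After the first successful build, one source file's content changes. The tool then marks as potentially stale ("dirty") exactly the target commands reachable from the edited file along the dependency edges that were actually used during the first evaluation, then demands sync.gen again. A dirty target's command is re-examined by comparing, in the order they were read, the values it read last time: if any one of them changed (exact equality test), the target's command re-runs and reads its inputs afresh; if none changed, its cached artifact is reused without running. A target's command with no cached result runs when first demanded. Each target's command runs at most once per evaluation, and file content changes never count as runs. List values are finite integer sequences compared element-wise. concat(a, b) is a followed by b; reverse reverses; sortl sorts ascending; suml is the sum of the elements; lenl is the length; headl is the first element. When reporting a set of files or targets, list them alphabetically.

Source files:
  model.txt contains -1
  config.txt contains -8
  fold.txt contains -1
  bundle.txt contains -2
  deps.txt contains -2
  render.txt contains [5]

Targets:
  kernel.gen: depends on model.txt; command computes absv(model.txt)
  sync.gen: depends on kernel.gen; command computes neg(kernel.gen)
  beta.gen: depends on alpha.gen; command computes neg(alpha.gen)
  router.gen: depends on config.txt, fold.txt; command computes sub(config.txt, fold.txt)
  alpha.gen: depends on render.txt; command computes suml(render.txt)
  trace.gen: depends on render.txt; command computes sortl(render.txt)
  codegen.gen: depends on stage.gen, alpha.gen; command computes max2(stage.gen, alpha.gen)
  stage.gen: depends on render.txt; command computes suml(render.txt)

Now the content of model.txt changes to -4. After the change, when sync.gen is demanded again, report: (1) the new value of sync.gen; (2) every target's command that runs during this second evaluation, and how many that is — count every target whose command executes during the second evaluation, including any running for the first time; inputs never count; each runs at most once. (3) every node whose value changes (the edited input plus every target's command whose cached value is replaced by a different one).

First demand of the output computes:
  kernel.gen = absv(-1) = 1
  sync.gen = neg(1) = -1

After the edit, cleaning proceeds:
  kernel.gen: a read changed (model.txt -1->-4) — executes, giving 4.
  sync.gen: a read changed (kernel.gen 1->4) — executes, giving -4.

Demanding sync.gen again yields -4.
2 target commands run: kernel.gen, sync.gen.
The nodes whose values change: kernel.gen, model.txt, sync.gen.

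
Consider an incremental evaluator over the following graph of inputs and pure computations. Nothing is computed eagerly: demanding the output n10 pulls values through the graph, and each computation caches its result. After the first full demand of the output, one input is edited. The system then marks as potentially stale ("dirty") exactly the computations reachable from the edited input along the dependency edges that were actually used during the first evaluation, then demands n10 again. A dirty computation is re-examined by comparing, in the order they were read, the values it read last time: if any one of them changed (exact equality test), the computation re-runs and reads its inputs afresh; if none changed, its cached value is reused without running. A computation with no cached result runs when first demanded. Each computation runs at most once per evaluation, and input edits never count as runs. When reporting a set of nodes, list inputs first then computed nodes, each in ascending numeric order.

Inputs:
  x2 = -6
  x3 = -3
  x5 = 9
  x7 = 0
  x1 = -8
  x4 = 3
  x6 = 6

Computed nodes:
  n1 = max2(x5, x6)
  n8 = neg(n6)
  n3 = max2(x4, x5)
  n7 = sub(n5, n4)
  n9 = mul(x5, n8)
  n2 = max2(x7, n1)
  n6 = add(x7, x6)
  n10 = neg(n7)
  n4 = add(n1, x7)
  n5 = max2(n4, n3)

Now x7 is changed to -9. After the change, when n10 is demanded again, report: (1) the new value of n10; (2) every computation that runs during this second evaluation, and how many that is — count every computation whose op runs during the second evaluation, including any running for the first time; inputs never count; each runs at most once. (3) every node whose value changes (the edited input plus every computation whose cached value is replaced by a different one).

n10 now evaluates to -9.
Run set: n4, n5, n7, n10 (4 run).
Changed values: x7, n4, n7, n10.

Initial pass — values computed on the first demand:
  n1 = max2(9, 6) = 9
  n3 = max2(3, 9) = 9
  n4 = add(9, 0) = 9
  n5 = max2(9, 9) = 9
  n7 = sub(9, 9) = 0
  n10 = neg(0) = 0

Second demand — change propagation:
  n4: re-runs because x7 0->-9; new result 0.
  n5: re-runs because n4 9->0; new result 9 (unchanged).
  n7: re-runs because n4 9->0; new result 9.
  n10: re-runs because n7 0->9; new result -9.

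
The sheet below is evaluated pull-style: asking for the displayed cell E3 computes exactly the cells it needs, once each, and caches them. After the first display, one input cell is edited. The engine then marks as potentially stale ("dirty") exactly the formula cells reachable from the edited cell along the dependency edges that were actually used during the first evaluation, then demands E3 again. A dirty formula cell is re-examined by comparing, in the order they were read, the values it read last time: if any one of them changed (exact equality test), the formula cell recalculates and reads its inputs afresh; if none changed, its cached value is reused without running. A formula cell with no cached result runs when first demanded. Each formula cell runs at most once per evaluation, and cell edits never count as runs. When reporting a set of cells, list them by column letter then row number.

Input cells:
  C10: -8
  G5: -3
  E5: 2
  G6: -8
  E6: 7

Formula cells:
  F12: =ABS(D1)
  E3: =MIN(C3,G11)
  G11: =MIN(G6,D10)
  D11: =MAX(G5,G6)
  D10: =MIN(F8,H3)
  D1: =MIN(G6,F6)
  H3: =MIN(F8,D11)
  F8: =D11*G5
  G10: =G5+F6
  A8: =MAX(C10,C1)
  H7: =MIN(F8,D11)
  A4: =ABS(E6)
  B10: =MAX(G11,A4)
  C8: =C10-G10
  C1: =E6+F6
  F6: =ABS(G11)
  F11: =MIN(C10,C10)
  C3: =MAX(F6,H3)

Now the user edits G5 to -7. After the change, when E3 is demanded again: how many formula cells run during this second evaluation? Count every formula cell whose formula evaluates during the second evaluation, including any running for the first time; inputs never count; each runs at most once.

6 formula cells run: C3, D10, D11, F8, G11, H3.
Note where the cutoff bites: F6 is checked, finds nothing changed, and keeps its cache.

First demand of the output computes:
  D11 = MAX(-3, -8) = -3
  F8 = -3 * -3 = 9
  H3 = MIN(9, -3) = -3
  D10 = MIN(9, -3) = -3
  G11 = MIN(-8, -3) = -8
  F6 = ABS(-8) = 8
  C3 = MAX(8, -3) = 8
  E3 = MIN(8, -8) = -8

After the edit, cleaning proceeds:
  D11: a read changed (G5 -3->-7) — executes, giving -7.
  F8: a read changed (D11 -3->-7; G5 -3->-7) — executes, giving 49.
  H3: a read changed (F8 9->49; D11 -3->-7) — executes, giving -7.
  D10: a read changed (F8 9->49; H3 -3->-7) — executes, giving -7.
  G11: a read changed (D10 -3->-7) — executes, giving -8 — identical to its old value.
  F6: dirty, but its reads are unchanged (G11 unchanged); cached 8 stands.
  C3: a read changed (H3 -3->-7) — executes, giving 8 — identical to its old value.
  E3: dirty, but its reads are unchanged (C3 unchanged, G11 unchanged); cached -8 stands.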